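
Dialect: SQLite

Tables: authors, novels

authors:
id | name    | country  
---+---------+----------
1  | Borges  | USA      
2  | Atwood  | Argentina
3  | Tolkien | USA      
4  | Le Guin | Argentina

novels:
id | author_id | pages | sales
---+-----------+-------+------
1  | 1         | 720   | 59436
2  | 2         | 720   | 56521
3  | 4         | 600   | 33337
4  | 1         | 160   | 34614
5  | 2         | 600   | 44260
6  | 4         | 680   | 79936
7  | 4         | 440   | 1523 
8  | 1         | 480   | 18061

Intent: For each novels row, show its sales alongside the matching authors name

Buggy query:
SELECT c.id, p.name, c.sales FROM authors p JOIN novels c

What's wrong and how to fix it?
Bug: Missing join condition: each novels row is matched to all authors rows instead of just its own

Fix: Add ON c.author_id = p.id to the JOIN

Corrected query:
SELECT c.id, p.name, c.sales FROM authors p JOIN novels c ON c.author_id = p.id

Result:
id | name    | sales
---+---------+------
1  | Borges  | 59436
2  | Atwood  | 56521
3  | Le Guin | 33337
4  | Borges  | 34614
5  | Atwood  | 44260
6  | Le Guin | 79936
7  | Le Guin | 1523 
8  | Borges  | 18061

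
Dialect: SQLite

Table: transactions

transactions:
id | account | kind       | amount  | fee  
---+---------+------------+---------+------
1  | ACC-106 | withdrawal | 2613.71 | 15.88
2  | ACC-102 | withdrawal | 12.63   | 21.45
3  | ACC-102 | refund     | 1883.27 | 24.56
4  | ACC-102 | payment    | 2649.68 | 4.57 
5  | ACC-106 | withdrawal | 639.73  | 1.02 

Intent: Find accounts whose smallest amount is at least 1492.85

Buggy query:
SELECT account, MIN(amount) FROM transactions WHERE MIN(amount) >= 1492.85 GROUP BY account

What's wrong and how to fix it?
Bug: Aggregates like MIN are computed per group after WHERE runs

Fix: Use HAVING for the per-group MIN condition

Corrected query:
SELECT account, MIN(amount) FROM transactions GROUP BY account HAVING MIN(amount) >= 1492.85

Result:
(no rows)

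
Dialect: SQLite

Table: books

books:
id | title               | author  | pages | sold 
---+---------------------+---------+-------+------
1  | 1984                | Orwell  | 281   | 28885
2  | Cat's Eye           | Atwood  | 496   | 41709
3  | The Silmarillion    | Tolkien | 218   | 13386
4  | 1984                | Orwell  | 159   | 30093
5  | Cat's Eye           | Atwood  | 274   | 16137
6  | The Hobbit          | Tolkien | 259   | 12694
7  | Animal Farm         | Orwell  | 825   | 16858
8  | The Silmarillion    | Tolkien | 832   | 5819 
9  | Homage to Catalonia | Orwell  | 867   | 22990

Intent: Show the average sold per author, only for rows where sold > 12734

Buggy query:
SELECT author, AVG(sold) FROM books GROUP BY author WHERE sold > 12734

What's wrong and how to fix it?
Bug: WHERE cannot follow GROUP BY

Fix: Move the WHERE clause before GROUP BY

Corrected query:
SELECT author, AVG(sold) FROM books WHERE sold > 12734 GROUP BY author

Result:
author  | AVG(sold)
--------+----------
Atwood  | 28923    
Orwell  | 24706.5  
Tolkien | 13386    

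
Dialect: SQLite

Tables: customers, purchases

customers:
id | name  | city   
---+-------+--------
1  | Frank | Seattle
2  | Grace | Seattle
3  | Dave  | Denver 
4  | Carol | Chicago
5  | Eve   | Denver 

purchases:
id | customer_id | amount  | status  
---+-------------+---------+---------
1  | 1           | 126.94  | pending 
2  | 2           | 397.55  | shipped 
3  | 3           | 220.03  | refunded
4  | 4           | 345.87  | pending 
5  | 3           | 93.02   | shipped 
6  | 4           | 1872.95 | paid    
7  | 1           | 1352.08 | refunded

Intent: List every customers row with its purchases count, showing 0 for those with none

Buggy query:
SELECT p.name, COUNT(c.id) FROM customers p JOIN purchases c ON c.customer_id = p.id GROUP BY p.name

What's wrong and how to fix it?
Bug: An inner join excludes parents with zero children

Fix: Use LEFT JOIN so parents without children still appear (COUNT(c.id) gives 0)

Corrected query:
SELECT p.name, COUNT(c.id) FROM customers p LEFT JOIN purchases c ON c.customer_id = p.id GROUP BY p.name

Result:
name  | COUNT(c.id)
------+------------
Carol | 2          
Dave  | 2          
Eve   | 0          
Frank | 2          
Grace | 1          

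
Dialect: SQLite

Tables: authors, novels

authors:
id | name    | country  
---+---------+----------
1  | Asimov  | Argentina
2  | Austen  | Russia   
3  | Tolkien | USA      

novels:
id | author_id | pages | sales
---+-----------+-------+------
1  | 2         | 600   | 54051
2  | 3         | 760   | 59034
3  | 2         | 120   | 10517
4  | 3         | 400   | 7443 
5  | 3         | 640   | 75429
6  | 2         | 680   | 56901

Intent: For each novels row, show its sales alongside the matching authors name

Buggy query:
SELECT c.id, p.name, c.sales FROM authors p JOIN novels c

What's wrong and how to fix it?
Bug: JOIN with no ON clause produces a cartesian product; every novels row pairs with every authors row

Fix: Specify the join condition linking the foreign key to the parent id

Corrected query:
SELECT c.id, p.name, c.sales FROM authors p JOIN novels c ON c.author_id = p.id

Result:
id | name    | sales
---+---------+------
1  | Austen  | 54051
2  | Tolkien | 59034
3  | Austen  | 10517
4  | Tolkien | 7443 
5  | Tolkien | 75429
6  | Austen  | 56901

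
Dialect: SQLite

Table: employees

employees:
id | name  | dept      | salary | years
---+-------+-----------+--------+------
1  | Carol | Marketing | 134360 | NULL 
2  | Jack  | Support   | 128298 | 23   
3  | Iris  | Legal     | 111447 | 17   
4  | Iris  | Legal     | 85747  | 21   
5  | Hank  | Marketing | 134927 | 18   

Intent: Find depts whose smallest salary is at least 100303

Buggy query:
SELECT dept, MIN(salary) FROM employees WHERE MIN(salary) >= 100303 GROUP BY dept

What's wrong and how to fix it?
Bug: Aggregates like MIN are computed per group after WHERE runs

Fix: Use HAVING for the per-group MIN condition

Corrected query:
SELECT dept, MIN(salary) FROM employees GROUP BY dept HAVING MIN(salary) >= 100303

Result:
dept      | MIN(salary)
----------+------------
Marketing | 134360     
Support   | 128298     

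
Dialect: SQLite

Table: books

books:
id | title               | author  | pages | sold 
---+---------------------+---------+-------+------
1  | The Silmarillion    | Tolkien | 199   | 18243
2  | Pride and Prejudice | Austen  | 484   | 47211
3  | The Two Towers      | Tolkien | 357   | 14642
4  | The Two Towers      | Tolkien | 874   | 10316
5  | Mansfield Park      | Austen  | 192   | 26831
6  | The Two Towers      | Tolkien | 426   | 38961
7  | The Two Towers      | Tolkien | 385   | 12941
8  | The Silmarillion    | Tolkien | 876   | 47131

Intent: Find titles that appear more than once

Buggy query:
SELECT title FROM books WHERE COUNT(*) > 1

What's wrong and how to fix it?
Bug: COUNT(*) is an aggregate and cannot be used in WHERE

Fix: Group first, then use HAVING for the count condition

Corrected query:
SELECT title FROM books GROUP BY title HAVING COUNT(*) > 1

Result:
title           
----------------
The Silmarillion
The Two Towers  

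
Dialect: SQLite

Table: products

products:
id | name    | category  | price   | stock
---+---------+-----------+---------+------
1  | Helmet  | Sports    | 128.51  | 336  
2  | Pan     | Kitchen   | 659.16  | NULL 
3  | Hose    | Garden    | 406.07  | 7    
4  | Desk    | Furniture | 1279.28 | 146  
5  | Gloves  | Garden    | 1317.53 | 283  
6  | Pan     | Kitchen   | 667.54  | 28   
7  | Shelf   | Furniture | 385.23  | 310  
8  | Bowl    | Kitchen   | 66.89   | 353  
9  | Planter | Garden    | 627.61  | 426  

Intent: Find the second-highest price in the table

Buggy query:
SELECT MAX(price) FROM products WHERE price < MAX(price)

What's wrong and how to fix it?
Bug: The inner MAX is an aggregate inside WHERE, which is not allowed

Fix: Compute the overall MAX in a subquery, then take MAX of rows below it

Corrected query:
SELECT MAX(price) FROM products WHERE price < (SELECT MAX(price) FROM products)

Result:
MAX(price)
----------
1279.28   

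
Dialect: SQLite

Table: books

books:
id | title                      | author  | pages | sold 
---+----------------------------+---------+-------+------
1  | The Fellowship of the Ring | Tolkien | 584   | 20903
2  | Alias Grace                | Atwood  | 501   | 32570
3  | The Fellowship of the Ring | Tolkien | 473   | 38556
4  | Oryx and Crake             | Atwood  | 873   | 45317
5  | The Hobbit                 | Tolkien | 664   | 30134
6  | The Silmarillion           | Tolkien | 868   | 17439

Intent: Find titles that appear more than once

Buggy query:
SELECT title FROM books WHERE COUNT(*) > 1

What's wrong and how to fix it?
Bug: COUNT(*) is an aggregate and cannot be used in WHERE

Fix: GROUP BY title, then filter groups with HAVING COUNT(*) > 1

Corrected query:
SELECT title FROM books GROUP BY title HAVING COUNT(*) > 1

Result:
title                     
--------------------------
The Fellowship of the Ring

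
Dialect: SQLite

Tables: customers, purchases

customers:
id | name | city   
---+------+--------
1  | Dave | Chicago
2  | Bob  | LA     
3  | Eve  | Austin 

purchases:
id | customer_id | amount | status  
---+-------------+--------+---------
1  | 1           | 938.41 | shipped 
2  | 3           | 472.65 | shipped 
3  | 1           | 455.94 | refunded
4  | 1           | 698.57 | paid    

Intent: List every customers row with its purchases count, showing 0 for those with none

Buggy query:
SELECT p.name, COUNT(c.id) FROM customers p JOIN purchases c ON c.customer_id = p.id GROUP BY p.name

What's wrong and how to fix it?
Bug: An inner join excludes parents with zero children

Fix: Switch to LEFT JOIN to retain unmatched parent rows

Corrected query:
SELECT p.name, COUNT(c.id) FROM customers p LEFT JOIN purchases c ON c.customer_id = p.id GROUP BY p.name

Result:
name | COUNT(c.id)
-----+------------
Bob  | 0          
Dave | 3          
Eve  | 1          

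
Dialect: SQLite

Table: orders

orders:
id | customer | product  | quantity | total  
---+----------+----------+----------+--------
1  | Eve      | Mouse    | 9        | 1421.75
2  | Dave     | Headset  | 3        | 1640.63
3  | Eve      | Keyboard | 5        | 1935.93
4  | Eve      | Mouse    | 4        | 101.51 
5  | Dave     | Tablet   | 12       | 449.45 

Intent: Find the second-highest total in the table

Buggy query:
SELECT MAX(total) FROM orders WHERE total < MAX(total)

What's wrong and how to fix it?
Bug: The inner MAX is an aggregate inside WHERE, which is not allowed

Fix: Put the inner MAX in a scalar subquery

Corrected query:
SELECT MAX(total) FROM orders WHERE total < (SELECT MAX(total) FROM orders)

Result:
MAX(total)
----------
1640.63   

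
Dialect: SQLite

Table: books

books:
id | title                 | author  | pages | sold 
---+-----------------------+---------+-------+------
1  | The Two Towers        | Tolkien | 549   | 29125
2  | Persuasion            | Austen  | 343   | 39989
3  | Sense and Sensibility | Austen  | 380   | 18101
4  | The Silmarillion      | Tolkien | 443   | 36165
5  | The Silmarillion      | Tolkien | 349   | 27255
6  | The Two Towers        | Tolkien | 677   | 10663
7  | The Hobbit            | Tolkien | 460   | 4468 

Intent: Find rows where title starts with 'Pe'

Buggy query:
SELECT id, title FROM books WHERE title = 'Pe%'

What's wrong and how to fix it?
Bug: Wildcards only work with LIKE; '=' treats '%' as a literal character

Fix: Use LIKE for wildcard pattern matching

Corrected query:
SELECT id, title FROM books WHERE title LIKE 'Pe%'

Result:
id | title     
---+-----------
2  | Persuasion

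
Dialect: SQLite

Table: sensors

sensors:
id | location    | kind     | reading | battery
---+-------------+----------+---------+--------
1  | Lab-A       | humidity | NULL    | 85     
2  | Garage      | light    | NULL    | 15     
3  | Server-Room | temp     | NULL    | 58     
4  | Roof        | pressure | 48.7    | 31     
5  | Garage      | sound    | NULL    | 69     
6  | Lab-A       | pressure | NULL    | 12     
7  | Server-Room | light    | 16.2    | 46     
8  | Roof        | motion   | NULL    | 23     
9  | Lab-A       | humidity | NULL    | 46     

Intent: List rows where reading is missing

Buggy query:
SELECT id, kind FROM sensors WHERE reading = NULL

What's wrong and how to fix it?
Bug: '= NULL' is always unknown in SQL three-valued logic, so no rows match

Fix: Use IS NULL to test for NULL

Corrected query:
SELECT id, kind FROM sensors WHERE reading IS NULL

Result:
id | kind    
---+---------
1  | humidity
2  | light   
3  | temp    
5  | sound   
6  | pressure
8  | motion  
9  | humidity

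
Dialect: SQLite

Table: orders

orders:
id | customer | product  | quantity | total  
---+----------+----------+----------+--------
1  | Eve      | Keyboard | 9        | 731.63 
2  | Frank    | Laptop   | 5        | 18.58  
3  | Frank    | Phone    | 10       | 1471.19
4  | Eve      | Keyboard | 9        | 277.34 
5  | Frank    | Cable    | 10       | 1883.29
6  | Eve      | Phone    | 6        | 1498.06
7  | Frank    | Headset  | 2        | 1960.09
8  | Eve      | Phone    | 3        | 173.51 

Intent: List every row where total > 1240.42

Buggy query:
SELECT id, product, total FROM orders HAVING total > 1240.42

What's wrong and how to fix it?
Bug: HAVING filters the output of aggregation, but this query has no GROUP BY and no aggregate functions, so SQLite rejects it (HAVING clause on a non-aggregate query); the condition here is per row

Fix: Use WHERE for row-level filtering

Corrected query:
SELECT id, product, total FROM orders WHERE total > 1240.42

Result:
id | product | total  
---+---------+--------
3  | Phone   | 1471.19
5  | Cable   | 1883.29
6  | Phone   | 1498.06
7  | Headset | 1960.09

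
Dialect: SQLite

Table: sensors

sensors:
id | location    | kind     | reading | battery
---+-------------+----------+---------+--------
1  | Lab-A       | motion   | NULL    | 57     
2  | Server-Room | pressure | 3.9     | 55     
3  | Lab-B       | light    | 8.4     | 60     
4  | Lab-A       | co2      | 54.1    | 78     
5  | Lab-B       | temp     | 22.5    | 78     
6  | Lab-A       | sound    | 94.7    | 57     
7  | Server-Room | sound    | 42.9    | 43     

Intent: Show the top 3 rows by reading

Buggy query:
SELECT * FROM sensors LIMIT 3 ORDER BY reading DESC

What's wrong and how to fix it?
Bug: LIMIT must come after ORDER BY

Fix: Swap the clauses: ORDER BY first, then LIMIT

Corrected query:
SELECT * FROM sensors ORDER BY reading DESC LIMIT 3

Result:
id | location    | kind  | reading | battery
---+-------------+-------+---------+--------
6  | Lab-A       | sound | 94.7    | 57     
4  | Lab-A       | co2   | 54.1    | 78     
7  | Server-Room | sound | 42.9    | 43     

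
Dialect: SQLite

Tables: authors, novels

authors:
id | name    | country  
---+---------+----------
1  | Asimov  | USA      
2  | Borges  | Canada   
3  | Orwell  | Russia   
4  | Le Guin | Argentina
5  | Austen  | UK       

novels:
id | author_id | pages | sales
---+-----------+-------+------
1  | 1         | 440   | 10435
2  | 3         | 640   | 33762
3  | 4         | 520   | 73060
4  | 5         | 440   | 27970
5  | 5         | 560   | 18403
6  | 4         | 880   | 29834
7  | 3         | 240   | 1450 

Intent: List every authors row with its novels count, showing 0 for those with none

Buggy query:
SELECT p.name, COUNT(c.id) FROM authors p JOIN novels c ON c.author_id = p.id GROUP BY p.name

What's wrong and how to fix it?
Bug: INNER JOIN drops authors rows that have no matching novels rows

Fix: Use LEFT JOIN so parents without children still appear (COUNT(c.id) gives 0)

Corrected query:
SELECT p.name, COUNT(c.id) FROM authors p LEFT JOIN novels c ON c.author_id = p.id GROUP BY p.name

Result:
name    | COUNT(c.id)
--------+------------
Asimov  | 1          
Austen  | 2          
Borges  | 0          
Le Guin | 2          
Orwell  | 2          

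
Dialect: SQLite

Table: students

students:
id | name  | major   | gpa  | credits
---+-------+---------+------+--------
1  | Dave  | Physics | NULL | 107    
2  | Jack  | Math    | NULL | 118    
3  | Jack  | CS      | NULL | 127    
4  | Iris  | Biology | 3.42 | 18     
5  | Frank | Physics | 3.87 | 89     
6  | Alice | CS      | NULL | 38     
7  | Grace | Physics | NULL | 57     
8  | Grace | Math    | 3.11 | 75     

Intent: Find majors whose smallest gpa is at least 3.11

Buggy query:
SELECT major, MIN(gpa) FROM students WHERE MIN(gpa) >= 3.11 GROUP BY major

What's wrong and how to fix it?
Bug: MIN() in WHERE is a misuse of aggregate

Fix: Replace WHERE with HAVING after the GROUP BY

Corrected query:
SELECT major, MIN(gpa) FROM students GROUP BY major HAVING MIN(gpa) >= 3.11

Result:
major   | MIN(gpa)
--------+---------
Biology | 3.42    
Math    | 3.11    
Physics | 3.87    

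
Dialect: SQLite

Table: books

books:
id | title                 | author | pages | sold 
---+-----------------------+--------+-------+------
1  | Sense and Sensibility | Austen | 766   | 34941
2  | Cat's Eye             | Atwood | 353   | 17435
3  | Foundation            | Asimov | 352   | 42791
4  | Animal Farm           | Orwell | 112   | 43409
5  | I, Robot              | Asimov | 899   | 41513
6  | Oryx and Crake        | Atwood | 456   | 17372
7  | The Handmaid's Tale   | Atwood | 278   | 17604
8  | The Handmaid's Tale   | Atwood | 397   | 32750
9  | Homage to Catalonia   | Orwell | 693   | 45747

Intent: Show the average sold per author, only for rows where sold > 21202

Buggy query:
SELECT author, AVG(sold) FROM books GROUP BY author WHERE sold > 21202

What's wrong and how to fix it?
Bug: WHERE cannot follow GROUP BY

Fix: Place WHERE between FROM and GROUP BY

Corrected query:
SELECT author, AVG(sold) FROM books WHERE sold > 21202 GROUP BY author

Result:
author | AVG(sold)
-------+----------
Asimov | 42152    
Atwood | 32750    
Austen | 34941    
Orwell | 44578    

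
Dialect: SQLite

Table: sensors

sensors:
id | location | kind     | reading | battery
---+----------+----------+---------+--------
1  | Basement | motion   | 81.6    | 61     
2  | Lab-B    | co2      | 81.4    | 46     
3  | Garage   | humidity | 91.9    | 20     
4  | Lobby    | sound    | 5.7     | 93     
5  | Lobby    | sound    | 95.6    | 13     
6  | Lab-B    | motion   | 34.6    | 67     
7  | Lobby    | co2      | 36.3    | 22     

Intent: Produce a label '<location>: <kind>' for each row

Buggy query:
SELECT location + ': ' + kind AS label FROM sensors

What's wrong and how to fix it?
Bug: SQLite uses || for string concatenation; + coerces text to numbers (yielding 0)

Fix: Replace + with || to concatenate text

Corrected query:
SELECT location || ': ' || kind AS label FROM sensors

Result:
label           
----------------
Basement: motion
Lab-B: co2      
Garage: humidity
Lobby: sound    
Lobby: sound    
Lab-B: motion   
Lobby: co2      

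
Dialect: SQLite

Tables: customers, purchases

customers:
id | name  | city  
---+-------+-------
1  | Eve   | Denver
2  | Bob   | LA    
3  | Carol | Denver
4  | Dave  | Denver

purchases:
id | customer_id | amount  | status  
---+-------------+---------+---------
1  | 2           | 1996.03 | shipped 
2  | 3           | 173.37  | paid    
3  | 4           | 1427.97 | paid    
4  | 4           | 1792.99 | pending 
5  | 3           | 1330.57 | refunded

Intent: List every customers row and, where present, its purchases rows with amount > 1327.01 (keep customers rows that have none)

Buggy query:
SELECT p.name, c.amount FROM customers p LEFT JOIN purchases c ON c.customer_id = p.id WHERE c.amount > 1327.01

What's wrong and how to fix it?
Bug: Filtering c.amount in WHERE discards the NULL rows produced by LEFT JOIN, turning it into an inner join

Fix: Move the right-table condition into the ON clause so unmatched parents are kept

Corrected query:
SELECT p.name, c.amount FROM customers p LEFT JOIN purchases c ON c.customer_id = p.id AND c.amount > 1327.01

Result:
name  | amount 
------+--------
Eve   | NULL   
Bob   | 1996.03
Carol | 1330.57
Dave  | 1427.97
Dave  | 1792.99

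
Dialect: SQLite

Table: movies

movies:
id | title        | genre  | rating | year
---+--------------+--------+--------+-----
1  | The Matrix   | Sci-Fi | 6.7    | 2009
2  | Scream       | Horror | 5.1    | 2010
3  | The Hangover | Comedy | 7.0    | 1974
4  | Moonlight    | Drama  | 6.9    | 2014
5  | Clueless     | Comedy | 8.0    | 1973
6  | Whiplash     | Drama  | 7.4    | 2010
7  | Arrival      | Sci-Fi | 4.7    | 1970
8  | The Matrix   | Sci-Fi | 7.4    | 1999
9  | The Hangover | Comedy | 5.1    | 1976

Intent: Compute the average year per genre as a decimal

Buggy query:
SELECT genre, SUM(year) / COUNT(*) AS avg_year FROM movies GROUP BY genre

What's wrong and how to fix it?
Bug: Both operands are integers, so '/' performs integer division and truncates

Fix: Cast one side to REAL so the division keeps the fractional part

Corrected query:
SELECT genre, SUM(year) * 1.0 / COUNT(*) AS avg_year FROM movies GROUP BY genre

Result:
genre  | avg_year   
-------+------------
Comedy | 1974.333333
Drama  | 2012       
Horror | 2010       
Sci-Fi | 1992.666667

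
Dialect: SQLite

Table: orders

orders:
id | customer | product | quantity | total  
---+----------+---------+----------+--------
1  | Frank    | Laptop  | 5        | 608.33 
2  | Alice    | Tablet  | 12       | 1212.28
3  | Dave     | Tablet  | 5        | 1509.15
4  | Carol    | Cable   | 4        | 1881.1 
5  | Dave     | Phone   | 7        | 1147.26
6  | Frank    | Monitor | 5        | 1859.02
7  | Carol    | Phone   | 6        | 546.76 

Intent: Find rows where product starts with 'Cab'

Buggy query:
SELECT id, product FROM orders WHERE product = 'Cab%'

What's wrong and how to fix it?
Bug: '=' compares the literal string including the % character; pattern matching needs LIKE

Fix: Use LIKE for wildcard pattern matching

Corrected query:
SELECT id, product FROM orders WHERE product LIKE 'Cab%'

Result:
id | product
---+--------
4  | Cable  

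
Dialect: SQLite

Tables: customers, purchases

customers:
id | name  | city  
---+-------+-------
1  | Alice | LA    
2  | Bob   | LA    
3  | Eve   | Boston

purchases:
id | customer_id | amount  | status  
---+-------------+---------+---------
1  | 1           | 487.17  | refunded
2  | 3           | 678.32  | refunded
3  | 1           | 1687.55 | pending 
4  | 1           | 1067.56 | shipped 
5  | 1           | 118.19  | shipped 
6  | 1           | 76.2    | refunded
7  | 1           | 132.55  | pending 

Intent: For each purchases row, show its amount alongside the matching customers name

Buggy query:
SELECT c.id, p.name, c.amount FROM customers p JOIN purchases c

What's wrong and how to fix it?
Bug: Missing join condition: each purchases row is matched to all customers rows instead of just its own

Fix: Add ON c.customer_id = p.id to the JOIN

Corrected query:
SELECT c.id, p.name, c.amount FROM customers p JOIN purchases c ON c.customer_id = p.id

Result:
id | name  | amount 
---+-------+--------
1  | Alice | 487.17 
2  | Eve   | 678.32 
3  | Alice | 1687.55
4  | Alice | 1067.56
5  | Alice | 118.19 
6  | Alice | 76.2   
7  | Alice | 132.55 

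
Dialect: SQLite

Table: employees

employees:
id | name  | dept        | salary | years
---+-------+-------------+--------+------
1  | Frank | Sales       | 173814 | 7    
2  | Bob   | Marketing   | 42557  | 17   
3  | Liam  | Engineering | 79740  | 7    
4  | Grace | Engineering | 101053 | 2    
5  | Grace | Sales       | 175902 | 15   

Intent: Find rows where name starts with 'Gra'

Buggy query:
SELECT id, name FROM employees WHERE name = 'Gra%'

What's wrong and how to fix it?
Bug: '=' compares the literal string including the % character; pattern matching needs LIKE

Fix: Use LIKE for wildcard pattern matching

Corrected query:
SELECT id, name FROM employees WHERE name LIKE 'Gra%'

Result:
id | name 
---+------
4  | Grace
5  | Grace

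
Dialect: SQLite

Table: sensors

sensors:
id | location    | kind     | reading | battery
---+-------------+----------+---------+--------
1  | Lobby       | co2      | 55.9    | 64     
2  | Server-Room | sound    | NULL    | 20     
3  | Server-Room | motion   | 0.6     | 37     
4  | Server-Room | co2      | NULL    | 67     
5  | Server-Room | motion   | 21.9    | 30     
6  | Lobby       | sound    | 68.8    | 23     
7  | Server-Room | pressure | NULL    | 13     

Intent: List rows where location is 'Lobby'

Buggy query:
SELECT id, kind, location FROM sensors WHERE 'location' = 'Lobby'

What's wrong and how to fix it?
Bug: Single quotes denote string literals in SQL; the column name is being compared as a constant string

Fix: Remove the quotes around the column name (or use double quotes for an identifier)

Corrected query:
SELECT id, kind, location FROM sensors WHERE location = 'Lobby'

Result:
id | kind  | location
---+-------+---------
1  | co2   | Lobby   
6  | sound | Lobby   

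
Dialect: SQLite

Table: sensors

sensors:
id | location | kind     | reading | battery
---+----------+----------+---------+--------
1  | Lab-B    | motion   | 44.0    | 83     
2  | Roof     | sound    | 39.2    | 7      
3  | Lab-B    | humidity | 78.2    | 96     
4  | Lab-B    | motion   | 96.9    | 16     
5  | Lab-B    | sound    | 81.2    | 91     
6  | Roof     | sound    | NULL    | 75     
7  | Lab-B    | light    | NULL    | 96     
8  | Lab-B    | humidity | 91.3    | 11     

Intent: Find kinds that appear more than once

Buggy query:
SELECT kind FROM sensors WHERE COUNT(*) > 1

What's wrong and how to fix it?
Bug: WHERE can't reference COUNT(*); aggregates are computed after WHERE

Fix: Group first, then use HAVING for the count condition

Corrected query:
SELECT kind FROM sensors GROUP BY kind HAVING COUNT(*) > 1

Result:
kind    
--------
humidity
motion  
sound   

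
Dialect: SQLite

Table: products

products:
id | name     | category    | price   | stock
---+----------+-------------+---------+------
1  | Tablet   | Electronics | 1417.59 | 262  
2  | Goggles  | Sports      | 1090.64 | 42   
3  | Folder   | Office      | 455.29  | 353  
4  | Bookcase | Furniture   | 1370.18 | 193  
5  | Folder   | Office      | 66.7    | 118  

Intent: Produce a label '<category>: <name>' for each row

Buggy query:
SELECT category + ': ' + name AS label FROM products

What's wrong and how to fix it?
Bug: '+' is numeric addition; on text columns SQLite converts them to 0 instead of concatenating

Fix: Use the || operator for string concatenation

Corrected query:
SELECT category || ': ' || name AS label FROM products

Result:
label              
-------------------
Electronics: Tablet
Sports: Goggles    
Office: Folder     
Furniture: Bookcase
Office: Folder     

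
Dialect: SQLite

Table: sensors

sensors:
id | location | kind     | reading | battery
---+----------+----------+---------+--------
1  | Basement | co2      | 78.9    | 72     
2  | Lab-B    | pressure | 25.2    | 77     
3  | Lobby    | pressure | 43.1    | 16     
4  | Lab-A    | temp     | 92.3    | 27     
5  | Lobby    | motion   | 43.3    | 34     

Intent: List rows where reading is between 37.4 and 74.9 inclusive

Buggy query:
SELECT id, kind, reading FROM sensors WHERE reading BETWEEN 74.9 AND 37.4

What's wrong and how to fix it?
Bug: The bounds are reversed; BETWEEN a AND b requires a <= b to match anything

Fix: Swap the bounds so the smaller value comes first

Corrected query:
SELECT id, kind, reading FROM sensors WHERE reading BETWEEN 37.4 AND 74.9

Result:
id | kind     | reading
---+----------+--------
3  | pressure | 43.1   
5  | motion   | 43.3   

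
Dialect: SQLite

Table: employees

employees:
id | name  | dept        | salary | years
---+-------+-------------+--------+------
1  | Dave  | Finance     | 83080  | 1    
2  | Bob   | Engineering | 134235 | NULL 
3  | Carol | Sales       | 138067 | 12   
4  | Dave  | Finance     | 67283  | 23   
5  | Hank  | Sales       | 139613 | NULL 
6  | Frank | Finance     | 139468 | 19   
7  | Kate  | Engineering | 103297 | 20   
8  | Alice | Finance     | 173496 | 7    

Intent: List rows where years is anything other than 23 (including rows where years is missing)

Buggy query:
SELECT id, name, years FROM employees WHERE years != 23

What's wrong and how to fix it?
Bug: Inequality against NULL is unknown, not true; rows with NULL are dropped

Fix: Handle NULL separately with IS NULL alongside the inequality

Corrected query:
SELECT id, name, years FROM employees WHERE years != 23 OR years IS NULL

Result:
id | name  | years
---+-------+------
1  | Dave  | 1    
2  | Bob   | NULL 
3  | Carol | 12   
5  | Hank  | NULL 
6  | Frank | 19   
7  | Kate  | 20   
8  | Alice | 7    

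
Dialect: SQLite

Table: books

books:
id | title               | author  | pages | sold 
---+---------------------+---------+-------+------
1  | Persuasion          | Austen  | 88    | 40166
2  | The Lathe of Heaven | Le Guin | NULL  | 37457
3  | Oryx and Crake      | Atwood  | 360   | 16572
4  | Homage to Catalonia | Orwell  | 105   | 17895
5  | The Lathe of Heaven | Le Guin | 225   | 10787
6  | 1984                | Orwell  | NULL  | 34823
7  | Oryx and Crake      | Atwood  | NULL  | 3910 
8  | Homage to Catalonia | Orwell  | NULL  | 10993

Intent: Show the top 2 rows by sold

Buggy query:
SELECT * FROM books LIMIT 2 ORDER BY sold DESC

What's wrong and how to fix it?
Bug: ORDER BY cannot follow LIMIT; LIMIT is the final clause

Fix: Swap the clauses: ORDER BY first, then LIMIT

Corrected query:
SELECT * FROM books ORDER BY sold DESC LIMIT 2

Result:
id | title               | author  | pages | sold 
---+---------------------+---------+-------+------
1  | Persuasion          | Austen  | 88    | 40166
2  | The Lathe of Heaven | Le Guin | NULL  | 37457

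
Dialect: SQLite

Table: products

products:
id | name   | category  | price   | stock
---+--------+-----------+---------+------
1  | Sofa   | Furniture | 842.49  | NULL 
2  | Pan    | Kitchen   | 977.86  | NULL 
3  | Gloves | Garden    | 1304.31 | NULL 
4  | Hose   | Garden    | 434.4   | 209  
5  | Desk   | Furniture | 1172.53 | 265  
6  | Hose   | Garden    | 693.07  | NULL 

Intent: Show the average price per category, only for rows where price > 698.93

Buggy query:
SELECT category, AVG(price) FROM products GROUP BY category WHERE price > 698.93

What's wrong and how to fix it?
Bug: Row-level WHERE must come before GROUP BY in the clause order

Fix: Place WHERE between FROM and GROUP BY

Corrected query:
SELECT category, AVG(price) FROM products WHERE price > 698.93 GROUP BY category

Result:
category  | AVG(price)
----------+-----------
Furniture | 1007.51   
Garden    | 1304.31   
Kitchen   | 977.86    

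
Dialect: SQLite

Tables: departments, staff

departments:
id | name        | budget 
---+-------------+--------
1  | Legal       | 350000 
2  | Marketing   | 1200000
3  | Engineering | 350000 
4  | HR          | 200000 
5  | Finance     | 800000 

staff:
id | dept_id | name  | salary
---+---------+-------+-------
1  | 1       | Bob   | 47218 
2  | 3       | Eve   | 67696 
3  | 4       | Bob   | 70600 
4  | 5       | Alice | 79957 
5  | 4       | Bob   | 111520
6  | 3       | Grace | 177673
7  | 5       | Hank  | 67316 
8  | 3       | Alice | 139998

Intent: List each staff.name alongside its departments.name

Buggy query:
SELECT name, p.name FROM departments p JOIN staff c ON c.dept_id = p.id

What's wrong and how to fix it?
Bug: Both tables have a 'name' column; the unqualified reference is ambiguous

Fix: Prefix ambiguous columns with the table alias

Corrected query:
SELECT c.name, p.name FROM departments p JOIN staff c ON c.dept_id = p.id

Result:
name  | name       
------+------------
Bob   | Legal      
Eve   | Engineering
Bob   | HR         
Alice | Finance    
Bob   | HR         
Grace | Engineering
Hank  | Finance    
Alice | Engineering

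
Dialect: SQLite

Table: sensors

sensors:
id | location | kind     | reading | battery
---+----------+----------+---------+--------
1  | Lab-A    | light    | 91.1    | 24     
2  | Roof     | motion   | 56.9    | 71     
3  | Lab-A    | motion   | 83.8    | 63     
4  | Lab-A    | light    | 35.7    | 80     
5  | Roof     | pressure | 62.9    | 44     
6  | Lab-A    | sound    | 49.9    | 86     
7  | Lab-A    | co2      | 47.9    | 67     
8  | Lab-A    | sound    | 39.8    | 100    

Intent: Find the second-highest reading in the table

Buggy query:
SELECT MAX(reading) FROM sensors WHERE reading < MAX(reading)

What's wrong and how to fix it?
Bug: The inner MAX is an aggregate inside WHERE, which is not allowed

Fix: Put the inner MAX in a scalar subquery

Corrected query:
SELECT MAX(reading) FROM sensors WHERE reading < (SELECT MAX(reading) FROM sensors)

Result:
MAX(reading)
------------
83.8        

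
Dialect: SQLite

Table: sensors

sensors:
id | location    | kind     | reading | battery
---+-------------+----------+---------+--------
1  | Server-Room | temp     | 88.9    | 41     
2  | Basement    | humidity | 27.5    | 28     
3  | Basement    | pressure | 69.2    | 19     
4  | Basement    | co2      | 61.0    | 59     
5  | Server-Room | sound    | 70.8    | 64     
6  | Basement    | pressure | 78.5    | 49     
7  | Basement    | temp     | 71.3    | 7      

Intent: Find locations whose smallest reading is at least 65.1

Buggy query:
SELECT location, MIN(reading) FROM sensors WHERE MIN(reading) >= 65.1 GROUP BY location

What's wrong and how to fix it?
Bug: MIN() in WHERE is a misuse of aggregate

Fix: Use HAVING for the per-group MIN condition

Corrected query:
SELECT location, MIN(reading) FROM sensors GROUP BY location HAVING MIN(reading) >= 65.1

Result:
location    | MIN(reading)
------------+-------------
Server-Room | 70.8        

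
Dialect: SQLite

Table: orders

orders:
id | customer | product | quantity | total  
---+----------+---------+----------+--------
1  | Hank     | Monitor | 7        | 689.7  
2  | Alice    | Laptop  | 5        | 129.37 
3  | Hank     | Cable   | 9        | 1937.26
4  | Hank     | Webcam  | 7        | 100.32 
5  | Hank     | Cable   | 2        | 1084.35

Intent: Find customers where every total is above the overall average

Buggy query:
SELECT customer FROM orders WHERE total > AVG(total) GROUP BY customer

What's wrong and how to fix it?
Bug: AVG() is an aggregate; it can't sit directly in WHERE

Fix: Use a subquery for AVG and a HAVING MIN(...) filter so the condition holds for every row in the group

Corrected query:
SELECT customer FROM orders GROUP BY customer HAVING MIN(total) > (SELECT AVG(total) FROM orders)

Result:
(no rows)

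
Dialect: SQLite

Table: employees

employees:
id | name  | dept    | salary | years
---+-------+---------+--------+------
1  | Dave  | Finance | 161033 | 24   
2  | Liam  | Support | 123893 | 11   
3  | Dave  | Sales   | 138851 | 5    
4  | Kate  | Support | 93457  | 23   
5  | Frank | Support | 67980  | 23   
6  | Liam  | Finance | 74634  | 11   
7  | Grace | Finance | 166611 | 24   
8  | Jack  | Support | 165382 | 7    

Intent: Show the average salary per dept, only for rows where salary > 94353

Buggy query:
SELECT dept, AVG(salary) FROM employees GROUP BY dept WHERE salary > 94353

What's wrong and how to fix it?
Bug: Row-level WHERE must come before GROUP BY in the clause order

Fix: Place WHERE between FROM and GROUP BY

Corrected query:
SELECT dept, AVG(salary) FROM employees WHERE salary > 94353 GROUP BY dept

Result:
dept    | AVG(salary)
--------+------------
Finance | 163822     
Sales   | 138851     
Support | 144637.5   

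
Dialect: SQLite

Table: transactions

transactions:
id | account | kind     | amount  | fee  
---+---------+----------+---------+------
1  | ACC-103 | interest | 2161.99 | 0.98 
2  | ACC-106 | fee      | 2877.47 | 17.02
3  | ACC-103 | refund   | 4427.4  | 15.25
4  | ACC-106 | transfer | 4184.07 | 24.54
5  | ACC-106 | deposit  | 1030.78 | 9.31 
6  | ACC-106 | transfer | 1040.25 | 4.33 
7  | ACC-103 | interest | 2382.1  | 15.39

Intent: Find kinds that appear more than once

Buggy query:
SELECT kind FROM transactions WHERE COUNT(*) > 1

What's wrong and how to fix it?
Bug: WHERE can't reference COUNT(*); aggregates are computed after WHERE

Fix: GROUP BY kind, then filter groups with HAVING COUNT(*) > 1

Corrected query:
SELECT kind FROM transactions GROUP BY kind HAVING COUNT(*) > 1

Result:
kind    
--------
interest
transfer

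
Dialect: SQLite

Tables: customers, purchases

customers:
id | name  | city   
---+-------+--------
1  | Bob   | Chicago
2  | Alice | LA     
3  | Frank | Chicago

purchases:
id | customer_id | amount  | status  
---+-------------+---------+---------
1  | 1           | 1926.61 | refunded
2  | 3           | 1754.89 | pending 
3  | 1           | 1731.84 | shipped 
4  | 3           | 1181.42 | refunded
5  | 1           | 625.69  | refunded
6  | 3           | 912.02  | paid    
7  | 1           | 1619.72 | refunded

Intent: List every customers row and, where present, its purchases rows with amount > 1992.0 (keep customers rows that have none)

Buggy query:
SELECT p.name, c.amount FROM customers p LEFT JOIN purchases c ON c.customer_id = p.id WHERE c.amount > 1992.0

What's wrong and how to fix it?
Bug: A WHERE condition on the right-hand table after LEFT JOIN drops unmatched parents

Fix: Move the right-table condition into the ON clause so unmatched parents are kept

Corrected query:
SELECT p.name, c.amount FROM customers p LEFT JOIN purchases c ON c.customer_id = p.id AND c.amount > 1992.0

Result:
name  | amount
------+-------
Bob   | NULL  
Alice | NULL  
Frank | NULL  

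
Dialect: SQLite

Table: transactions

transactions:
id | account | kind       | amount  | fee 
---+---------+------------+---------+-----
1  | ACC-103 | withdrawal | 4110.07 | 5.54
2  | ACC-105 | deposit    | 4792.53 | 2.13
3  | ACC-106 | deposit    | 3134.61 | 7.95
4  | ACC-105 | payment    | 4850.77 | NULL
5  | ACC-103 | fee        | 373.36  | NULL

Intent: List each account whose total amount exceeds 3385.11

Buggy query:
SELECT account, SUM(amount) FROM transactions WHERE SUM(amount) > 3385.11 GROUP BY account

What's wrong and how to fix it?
Bug: Aggregate functions cannot appear in a WHERE clause

Fix: Use HAVING (which filters groups after aggregation) instead of WHERE

Corrected query:
SELECT account, SUM(amount) FROM transactions GROUP BY account HAVING SUM(amount) > 3385.11

Result:
account | SUM(amount)
--------+------------
ACC-103 | 4483.43    
ACC-105 | 9643.3     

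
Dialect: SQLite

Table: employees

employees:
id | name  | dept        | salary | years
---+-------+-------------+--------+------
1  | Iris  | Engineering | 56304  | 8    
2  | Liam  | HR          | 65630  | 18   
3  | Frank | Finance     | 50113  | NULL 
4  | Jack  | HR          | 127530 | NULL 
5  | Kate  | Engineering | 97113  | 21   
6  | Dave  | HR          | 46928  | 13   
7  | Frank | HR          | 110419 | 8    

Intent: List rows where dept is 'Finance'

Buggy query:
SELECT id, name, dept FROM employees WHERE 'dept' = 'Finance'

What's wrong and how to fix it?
Bug: Single quotes denote string literals in SQL; the column name is being compared as a constant string

Fix: Remove the quotes around the column name (or use double quotes for an identifier)

Corrected query:
SELECT id, name, dept FROM employees WHERE dept = 'Finance'

Result:
id | name  | dept   
---+-------+--------
3  | Frank | Finance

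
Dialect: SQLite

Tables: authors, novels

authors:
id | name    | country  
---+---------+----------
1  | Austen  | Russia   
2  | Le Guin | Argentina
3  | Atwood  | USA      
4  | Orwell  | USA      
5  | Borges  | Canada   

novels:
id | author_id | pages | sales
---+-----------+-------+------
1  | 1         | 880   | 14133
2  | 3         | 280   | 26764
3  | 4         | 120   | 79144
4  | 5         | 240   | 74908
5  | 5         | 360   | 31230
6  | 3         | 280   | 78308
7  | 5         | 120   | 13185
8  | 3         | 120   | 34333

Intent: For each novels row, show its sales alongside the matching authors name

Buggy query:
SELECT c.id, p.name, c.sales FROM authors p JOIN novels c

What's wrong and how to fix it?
Bug: JOIN with no ON clause produces a cartesian product; every novels row pairs with every authors row

Fix: Specify the join condition linking the foreign key to the parent id

Corrected query:
SELECT c.id, p.name, c.sales FROM authors p JOIN novels c ON c.author_id = p.id

Result:
id | name   | sales
---+--------+------
1  | Austen | 14133
2  | Atwood | 26764
3  | Orwell | 79144
4  | Borges | 74908
5  | Borges | 31230
6  | Atwood | 78308
7  | Borges | 13185
8  | Atwood | 34333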